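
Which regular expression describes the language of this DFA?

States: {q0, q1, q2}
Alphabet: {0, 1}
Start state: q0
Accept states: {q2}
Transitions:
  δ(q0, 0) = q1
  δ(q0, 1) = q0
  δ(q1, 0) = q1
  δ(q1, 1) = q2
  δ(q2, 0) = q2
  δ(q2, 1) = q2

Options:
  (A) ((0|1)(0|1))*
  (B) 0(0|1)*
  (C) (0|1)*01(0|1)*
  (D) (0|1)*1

Testing sample strings against the DFA:
  '11' -> rejected
  '1101' -> accepted
  '10' -> rejected
  '00110' -> accepted
Checking each option for a counterexample:
  (A) ((0|1)(0|1))*: ε is rejected by the DFA but matches the regex → eliminated
  (B) 0(0|1)*: '0' is rejected by the DFA but matches the regex → eliminated
  (C) (0|1)*01(0|1)*: agrees with the DFA on all strings of length ≤ 4
  (D) (0|1)*1: '1' is rejected by the DFA but matches the regex → eliminated
Only (C) (0|1)*01(0|1)* is consistent with the DFA.

Final answer: (C) (0|1)*01(0|1)*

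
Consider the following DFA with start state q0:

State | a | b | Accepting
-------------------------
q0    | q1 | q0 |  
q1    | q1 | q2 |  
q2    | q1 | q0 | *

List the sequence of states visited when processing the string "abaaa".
q0 → q1 → q2 → q1 → q1 → q1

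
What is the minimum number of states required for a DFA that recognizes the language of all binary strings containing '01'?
Language: binary strings containing '01'
Lower bound (Myhill–Nerode): the prefixes ε, 0, 01 are pairwise distinguishable:
  ε vs 01: suffix ε distinguishes them (ε is rejected, 01 is accepted)
  0 vs 01: suffix ε distinguishes them (0 is rejected, 01 is accepted)
  ε vs 0: suffix 1 distinguishes them (ε·1 = 1 is rejected, 0·1 = 01 is accepted)
So any DFA needs at least 3 states.
Upper bound: a DFA with 3 states exists (one state per class above: 'no progress', 'last symbol 0', and 'seen 01' (accepting sink)).
Minimum states: 3

Final answer: 3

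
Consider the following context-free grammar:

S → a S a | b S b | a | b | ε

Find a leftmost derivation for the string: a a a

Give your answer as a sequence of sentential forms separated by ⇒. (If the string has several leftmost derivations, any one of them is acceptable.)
Start with S.
Step 1: the leftmost non-terminal is S; apply S → a S a:  a S a
Step 2: the leftmost non-terminal is S; apply S → a:  a a a

Final answer: S ⇒ a S a ⇒ a a a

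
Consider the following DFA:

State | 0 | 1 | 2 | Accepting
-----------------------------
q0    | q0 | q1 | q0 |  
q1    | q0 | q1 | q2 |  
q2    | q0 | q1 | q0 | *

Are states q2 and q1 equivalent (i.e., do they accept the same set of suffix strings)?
Try the suffix ε (the empty string).
From q2: q2 — accepting.
From q1: q1 — not accepting.
The two states disagree on this suffix, so they are not equivalent.

Final answer: No. Distinguishing string: ε (the empty string) - accepted from q2 but not from q1.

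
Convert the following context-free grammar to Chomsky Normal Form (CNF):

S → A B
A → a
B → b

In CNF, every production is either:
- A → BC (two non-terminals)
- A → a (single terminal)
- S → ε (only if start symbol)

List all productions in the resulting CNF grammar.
The grammar has no ε-productions or unit productions to eliminate.
S → A B is already in CNF (two non-terminals) – keep it.
A → a is already in CNF (single terminal) – keep it.
B → b is already in CNF (single terminal) – keep it.
Resulting CNF grammar (3 productions): A → a; B → b; S → A B

Final answer: A → a; B → b; S → A B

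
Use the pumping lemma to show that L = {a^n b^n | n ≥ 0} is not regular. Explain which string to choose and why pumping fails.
Language: L = {a^n b^n | n ≥ 0} (equal numbers of a's followed by b's)
Step 1: Assume for contradiction that L is regular, with pumping length p.
Step 2: Choose s = a^p b^p. Then s ∈ L (it has p a's followed by p b's) and |s| ≥ p.
Step 3: Consider any decomposition s = xyz with |xy| ≤ p and |y| > 0. Since |xy| ≤ p and the first p symbols of s are all a's, y = a^k for some k with 1 ≤ k ≤ p.
Step 4: Pumping up (i = 2): xy²z = a^(p+k) b^p, which has more a's than b's, so xy²z ∉ L.
This contradicts the pumping lemma, so L is not regular.

Final answer: Choose s = a^p b^p. Since |xy| ≤ p, y = a^k with k ≥ 1. Then xy²z = a^(p+k) b^p ∉ L.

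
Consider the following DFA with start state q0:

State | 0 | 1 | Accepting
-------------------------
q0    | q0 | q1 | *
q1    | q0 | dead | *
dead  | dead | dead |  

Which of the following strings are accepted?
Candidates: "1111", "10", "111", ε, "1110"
"1111": q0 → q1 → dead → dead → dead; dead is not accepting → rejected
"10": q0 → q1 → q0; q0 is accepting → accepted
"111": q0 → q1 → dead → dead; dead is not accepting → rejected
ε: q0; q0 is accepting → accepted
"1110": q0 → q1 → dead → dead → dead; dead is not accepting → rejected

Final answer: "10", ε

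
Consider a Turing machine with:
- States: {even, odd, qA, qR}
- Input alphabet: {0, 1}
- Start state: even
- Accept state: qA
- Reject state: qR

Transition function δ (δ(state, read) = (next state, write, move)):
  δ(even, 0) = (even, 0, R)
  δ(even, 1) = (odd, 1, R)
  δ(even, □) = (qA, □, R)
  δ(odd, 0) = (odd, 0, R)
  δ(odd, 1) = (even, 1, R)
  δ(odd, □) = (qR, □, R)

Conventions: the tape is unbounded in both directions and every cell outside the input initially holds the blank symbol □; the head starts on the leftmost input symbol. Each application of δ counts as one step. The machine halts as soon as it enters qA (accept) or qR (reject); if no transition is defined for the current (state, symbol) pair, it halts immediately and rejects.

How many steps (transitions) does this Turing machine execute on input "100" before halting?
Step 0: [even]100 (head at position 0)
Step 1: δ(even, 1) = (odd, 1, R)  ⊢  1[odd]00 (head at position 1)
Step 2: δ(odd, 0) = (odd, 0, R)  ⊢  10[odd]0 (head at position 2)
Step 3: δ(odd, 0) = (odd, 0, R)  ⊢  100[odd]□ (head at position 3)
Step 4: δ(odd, □) = (qR, □, R)  ⊢  100□[qR]□ (head at position 4)
The machine is in qR, so it halts and rejects.
Number of transitions executed: 4.

Final answer: 4 steps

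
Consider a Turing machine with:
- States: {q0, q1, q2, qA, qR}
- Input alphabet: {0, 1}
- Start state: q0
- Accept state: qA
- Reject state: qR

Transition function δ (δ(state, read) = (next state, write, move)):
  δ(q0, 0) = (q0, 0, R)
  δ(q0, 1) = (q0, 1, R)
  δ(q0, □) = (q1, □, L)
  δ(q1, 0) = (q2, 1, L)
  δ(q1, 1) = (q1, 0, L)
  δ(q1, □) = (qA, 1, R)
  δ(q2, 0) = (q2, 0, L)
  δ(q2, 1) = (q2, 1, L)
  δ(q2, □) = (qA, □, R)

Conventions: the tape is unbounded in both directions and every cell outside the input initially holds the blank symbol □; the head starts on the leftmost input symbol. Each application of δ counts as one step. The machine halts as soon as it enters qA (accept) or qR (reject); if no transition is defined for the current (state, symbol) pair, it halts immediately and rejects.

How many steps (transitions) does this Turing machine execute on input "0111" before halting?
Step 0: [q0]0111 (head at position 0)
Step 1: δ(q0, 0) = (q0, 0, R)  ⊢  0[q0]111 (head at position 1)
Step 2: δ(q0, 1) = (q0, 1, R)  ⊢  01[q0]11 (head at position 2)
Step 3: δ(q0, 1) = (q0, 1, R)  ⊢  011[q0]1 (head at position 3)
Step 4: δ(q0, 1) = (q0, 1, R)  ⊢  0111[q0]□ (head at position 4)
Step 5: δ(q0, □) = (q1, □, L)  ⊢  011[q1]1□ (head at position 3)
Step 6: δ(q1, 1) = (q1, 0, L)  ⊢  01[q1]10□ (head at position 2)
Step 7: δ(q1, 1) = (q1, 0, L)  ⊢  0[q1]100□ (head at position 1)
Step 8: δ(q1, 1) = (q1, 0, L)  ⊢  [q1]0000□ (head at position 0)
Step 9: δ(q1, 0) = (q2, 1, L)  ⊢  [q2]□1000□ (head at position -1)
Step 10: δ(q2, □) = (qA, □, R)  ⊢  □[qA]1000□ (head at position 0)
The machine is in qA, so it halts and accepts.
Number of transitions executed: 10.

Final answer: 10 steps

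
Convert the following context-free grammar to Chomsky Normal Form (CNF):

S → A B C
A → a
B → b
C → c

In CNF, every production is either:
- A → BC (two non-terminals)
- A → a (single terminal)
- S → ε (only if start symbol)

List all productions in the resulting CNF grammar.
The grammar has no ε-productions or unit productions to eliminate.
A → a is already in CNF (single terminal) – keep it.
B → b is already in CNF (single terminal) – keep it.
C → c is already in CNF (single terminal) – keep it.
S → A B C has 3 symbols on the right: break it into binary productions S → A X0, X0 → B C.
Resulting CNF grammar (5 productions): A → a; B → b; C → c; S → A X0; X0 → B C

Final answer: A → a; B → b; C → c; S → A X0; X0 → B C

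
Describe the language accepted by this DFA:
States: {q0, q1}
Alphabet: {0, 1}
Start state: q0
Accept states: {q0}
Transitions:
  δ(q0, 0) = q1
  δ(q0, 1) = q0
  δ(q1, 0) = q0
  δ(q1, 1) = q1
Analyzing the DFA structure:
Start state: q0
Accept states: {q0}
Interpreting what each state remembers (checking against the transitions):
  q0: an even number of 0s has been read so far
  q1: an odd number of 0s has been read so far
  δ(q0, 0): in q0 (an even number of 0s has been read so far), after reading 0 we have: an odd number of 0s has been read so far → q1
  δ(q0, 1): in q0 (an even number of 0s has been read so far), after reading 1 we have: an even number of 0s has been read so far → q0
  δ(q1, 0): in q1 (an odd number of 0s has been read so far), after reading 0 we have: an even number of 0s has been read so far → q0
  δ(q1, 1): in q1 (an odd number of 0s has been read so far), after reading 1 we have: an odd number of 0s has been read so far → q1
A string is accepted iff it ends in {q0}, i.e. an even number of 0s has been read so far.
Language: All binary strings with an even number of 0s

Final answer: All binary strings with an even number of 0s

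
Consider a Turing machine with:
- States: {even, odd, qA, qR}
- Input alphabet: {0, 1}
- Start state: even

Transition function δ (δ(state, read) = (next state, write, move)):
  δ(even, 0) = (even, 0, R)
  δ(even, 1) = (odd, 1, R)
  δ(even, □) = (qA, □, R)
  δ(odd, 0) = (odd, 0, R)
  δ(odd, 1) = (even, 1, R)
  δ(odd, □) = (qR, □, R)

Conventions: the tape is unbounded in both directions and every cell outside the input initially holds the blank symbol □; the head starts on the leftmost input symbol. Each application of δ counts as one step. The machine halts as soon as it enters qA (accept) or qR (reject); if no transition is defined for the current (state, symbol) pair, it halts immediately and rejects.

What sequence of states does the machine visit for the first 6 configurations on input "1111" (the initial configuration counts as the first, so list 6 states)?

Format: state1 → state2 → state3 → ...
Step 0: [even]1111 (head at position 0)
Step 1: δ(even, 1) = (odd, 1, R)  ⊢  1[odd]111 (head at position 1)
Step 2: δ(odd, 1) = (even, 1, R)  ⊢  11[even]11 (head at position 2)
Step 3: δ(even, 1) = (odd, 1, R)  ⊢  111[odd]1 (head at position 3)
Step 4: δ(odd, 1) = (even, 1, R)  ⊢  1111[even]□ (head at position 4)
Step 5: δ(even, □) = (qA, □, R)  ⊢  1111□[qA]□ (head at position 5)
Reading off the states of these 6 configurations: even → odd → even → odd → even → qA

Final answer: even → odd → even → odd → even → qA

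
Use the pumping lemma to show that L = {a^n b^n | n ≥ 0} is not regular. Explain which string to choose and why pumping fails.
Language: L = {a^n b^n | n ≥ 0} (equal numbers of a's followed by b's)
Step 1: Assume for contradiction that L is regular, with pumping length p.
Step 2: Choose s = a^p b^p. Then s ∈ L (it has p a's followed by p b's) and |s| ≥ p.
Step 3: Consider any decomposition s = xyz with |xy| ≤ p and |y| > 0. Since |xy| ≤ p and the first p symbols of s are all a's, y = a^k for some k with 1 ≤ k ≤ p.
Step 4: Pumping up (i = 2): xy²z = a^(p+k) b^p, which has more a's than b's, so xy²z ∉ L.
This contradicts the pumping lemma, so L is not regular.

Final answer: Choose s = a^p b^p. Since |xy| ≤ p, y = a^k with k ≥ 1. Then xy²z = a^(p+k) b^p ∉ L.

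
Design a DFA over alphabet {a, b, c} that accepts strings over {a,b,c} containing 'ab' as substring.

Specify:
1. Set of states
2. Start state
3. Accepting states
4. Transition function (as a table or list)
One valid DFA (any DFA recognizing the same language is acceptable):
States: {q0, q1, q2}
Start: q0
Accepting: {q2}
Transitions (accepting states marked with *):
State | a | b | c | Accepting
-----------------------------
q0    | q1 | q0 | q0 |  
q1    | q1 | q2 | q0 |  
q2    | q2 | q2 | q2 | *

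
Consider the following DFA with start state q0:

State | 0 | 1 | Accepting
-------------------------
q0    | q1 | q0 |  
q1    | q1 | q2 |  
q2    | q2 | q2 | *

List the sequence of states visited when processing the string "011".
q0 → q1 → q2 → q2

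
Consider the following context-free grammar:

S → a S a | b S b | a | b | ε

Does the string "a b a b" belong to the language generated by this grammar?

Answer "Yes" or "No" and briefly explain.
Every production places the same symbol at both ends (or yields a single symbol / ε), so every derived string is a palindrome. a b a b reversed is b a b a ≠ a b a b, so it is not a palindrome and cannot be derived (already the first step fails: the string starts with a but ends with b, so neither S → a S a nor S → b S b fits).

Final answer: No - no valid derivation exists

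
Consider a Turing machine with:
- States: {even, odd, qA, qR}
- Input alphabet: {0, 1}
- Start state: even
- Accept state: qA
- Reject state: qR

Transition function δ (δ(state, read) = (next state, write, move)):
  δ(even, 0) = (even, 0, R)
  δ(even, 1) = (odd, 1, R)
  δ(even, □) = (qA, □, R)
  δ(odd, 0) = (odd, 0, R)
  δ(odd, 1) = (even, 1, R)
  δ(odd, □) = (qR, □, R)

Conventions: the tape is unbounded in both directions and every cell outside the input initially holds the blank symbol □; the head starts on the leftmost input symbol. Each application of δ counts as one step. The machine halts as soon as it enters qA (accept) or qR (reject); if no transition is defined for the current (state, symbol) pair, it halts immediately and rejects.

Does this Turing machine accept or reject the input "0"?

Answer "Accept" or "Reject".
Step 0: [even]0 (head at position 0)
Step 1: δ(even, 0) = (even, 0, R)  ⊢  0[even]□ (head at position 1)
Step 2: δ(even, □) = (qA, □, R)  ⊢  0□[qA]□ (head at position 2)
The machine is in qA, so it halts and accepts.

Final answer: Accept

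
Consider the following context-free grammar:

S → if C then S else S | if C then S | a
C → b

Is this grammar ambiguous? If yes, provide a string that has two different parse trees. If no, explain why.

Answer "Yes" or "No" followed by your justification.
The 'dangling else' can attach to either if. Two leftmost derivations of  if b then if b then a else a:
  (1) S ⇒ if C then S else S ⇒ if b then S else S ⇒ if b then if C then S else S ⇒ if b then if b then S else S ⇒ if b then if b then a else S ⇒ if b then if b then a else a   (else belongs to the outer if)
  (2) S ⇒ if C then S ⇒ if b then S ⇒ if b then if C then S else S ⇒ if b then if b then S else S ⇒ if b then if b then a else S ⇒ if b then if b then a else a   (else belongs to the inner if)
Two distinct parse trees for the same string, so the grammar is ambiguous.

Final answer: Yes - the string 'if b then if b then a else a' has two distinct leftmost derivations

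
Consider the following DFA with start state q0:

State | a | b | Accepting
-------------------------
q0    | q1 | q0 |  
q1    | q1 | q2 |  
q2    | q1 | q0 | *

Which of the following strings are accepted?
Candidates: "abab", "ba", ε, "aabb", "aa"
"abab": q0 → q1 → q2 → q1 → q2; q2 is accepting → accepted
"ba": q0 → q0 → q1; q1 is not accepting → rejected
ε: q0; q0 is not accepting → rejected
"aabb": q0 → q1 → q1 → q2 → q0; q0 is not accepting → rejected
"aa": q0 → q1 → q1; q1 is not accepting → rejected

Final answer: "abab"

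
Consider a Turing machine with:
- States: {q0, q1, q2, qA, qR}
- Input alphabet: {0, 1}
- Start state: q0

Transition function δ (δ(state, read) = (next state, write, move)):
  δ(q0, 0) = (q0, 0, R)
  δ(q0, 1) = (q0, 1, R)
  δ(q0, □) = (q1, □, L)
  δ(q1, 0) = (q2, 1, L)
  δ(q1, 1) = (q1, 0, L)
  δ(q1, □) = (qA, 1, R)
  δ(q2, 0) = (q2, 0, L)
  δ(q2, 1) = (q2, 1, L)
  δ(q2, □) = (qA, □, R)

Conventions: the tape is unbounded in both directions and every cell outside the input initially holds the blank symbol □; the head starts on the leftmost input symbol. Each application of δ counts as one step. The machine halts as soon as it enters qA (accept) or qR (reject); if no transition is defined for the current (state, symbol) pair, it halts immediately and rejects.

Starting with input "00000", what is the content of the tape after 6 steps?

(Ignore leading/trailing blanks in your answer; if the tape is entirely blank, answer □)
Step 0: [q0]00000 (head at position 0)
Step 1: δ(q0, 0) = (q0, 0, R)  ⊢  0[q0]0000 (head at position 1)
Step 2: δ(q0, 0) = (q0, 0, R)  ⊢  00[q0]000 (head at position 2)
Step 3: δ(q0, 0) = (q0, 0, R)  ⊢  000[q0]00 (head at position 3)
Step 4: δ(q0, 0) = (q0, 0, R)  ⊢  0000[q0]0 (head at position 4)
Step 5: δ(q0, 0) = (q0, 0, R)  ⊢  00000[q0]□ (head at position 5)
Step 6: δ(q0, □) = (q1, □, L)  ⊢  0000[q1]0□ (head at position 4)
Tape after 6 steps (ignoring surrounding blanks): 00000

Final answer: Tape: 00000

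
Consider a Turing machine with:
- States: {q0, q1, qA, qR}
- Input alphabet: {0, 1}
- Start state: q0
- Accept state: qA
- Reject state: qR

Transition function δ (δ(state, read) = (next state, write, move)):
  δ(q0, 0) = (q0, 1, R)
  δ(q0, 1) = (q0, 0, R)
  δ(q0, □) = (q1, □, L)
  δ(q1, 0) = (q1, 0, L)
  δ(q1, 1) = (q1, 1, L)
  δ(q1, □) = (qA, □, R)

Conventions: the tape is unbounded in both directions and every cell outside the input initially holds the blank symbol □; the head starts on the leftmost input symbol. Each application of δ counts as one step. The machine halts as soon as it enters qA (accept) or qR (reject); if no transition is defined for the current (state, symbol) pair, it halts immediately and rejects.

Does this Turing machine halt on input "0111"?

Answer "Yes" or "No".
Step 0: [q0]0111 (head at position 0)
Step 1: δ(q0, 0) = (q0, 1, R)  ⊢  1[q0]111 (head at position 1)
Step 2: δ(q0, 1) = (q0, 0, R)  ⊢  10[q0]11 (head at position 2)
Step 3: δ(q0, 1) = (q0, 0, R)  ⊢  100[q0]1 (head at position 3)
Step 4: δ(q0, 1) = (q0, 0, R)  ⊢  1000[q0]□ (head at position 4)
Step 5: δ(q0, □) = (q1, □, L)  ⊢  100[q1]0□ (head at position 3)
Step 6: δ(q1, 0) = (q1, 0, L)  ⊢  10[q1]00□ (head at position 2)
Step 7: δ(q1, 0) = (q1, 0, L)  ⊢  1[q1]000□ (head at position 1)
Step 8: δ(q1, 0) = (q1, 0, L)  ⊢  [q1]1000□ (head at position 0)
Step 9: δ(q1, 1) = (q1, 1, L)  ⊢  [q1]□1000□ (head at position -1)
Step 10: δ(q1, □) = (qA, □, R)  ⊢  □[qA]1000□ (head at position 0)
The machine is in qA, so it halts and accepts.
It halts after 10 steps.

Final answer: Yes - halts after 10 steps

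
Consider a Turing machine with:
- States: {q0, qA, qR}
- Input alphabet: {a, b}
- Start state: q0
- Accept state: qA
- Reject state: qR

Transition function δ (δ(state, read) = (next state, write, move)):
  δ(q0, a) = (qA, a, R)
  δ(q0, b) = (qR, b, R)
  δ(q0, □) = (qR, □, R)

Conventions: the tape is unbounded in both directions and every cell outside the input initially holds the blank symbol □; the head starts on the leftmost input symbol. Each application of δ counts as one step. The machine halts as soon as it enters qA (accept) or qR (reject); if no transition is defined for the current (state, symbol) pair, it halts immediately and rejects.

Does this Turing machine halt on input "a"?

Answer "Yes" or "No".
Step 0: [q0]a (head at position 0)
Step 1: δ(q0, a) = (qA, a, R)  ⊢  a[qA]□ (head at position 1)
The machine is in qA, so it halts and accepts.
It halts after 1 steps.

Final answer: Yes - halts after 1 steps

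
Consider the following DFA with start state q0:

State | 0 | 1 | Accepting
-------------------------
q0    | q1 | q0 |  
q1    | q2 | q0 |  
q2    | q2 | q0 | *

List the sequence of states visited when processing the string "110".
q0 → q0 → q0 → q1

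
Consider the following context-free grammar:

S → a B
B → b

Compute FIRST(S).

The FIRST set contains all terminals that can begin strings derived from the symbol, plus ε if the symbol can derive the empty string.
S has the single production S → a B, whose right-hand side begins with the terminal a. So FIRST(S) = {a}.

Final answer: {a}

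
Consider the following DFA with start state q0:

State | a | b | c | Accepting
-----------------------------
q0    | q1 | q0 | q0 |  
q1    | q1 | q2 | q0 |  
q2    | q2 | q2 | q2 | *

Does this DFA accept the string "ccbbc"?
Start in q0.
Read 'c': q0 → q0
Read 'c': q0 → q0
Read 'b': q0 → q0
Read 'b': q0 → q0
Read 'c': q0 → q0
Final state q0 is not accepting, so the string is rejected.

Final answer: No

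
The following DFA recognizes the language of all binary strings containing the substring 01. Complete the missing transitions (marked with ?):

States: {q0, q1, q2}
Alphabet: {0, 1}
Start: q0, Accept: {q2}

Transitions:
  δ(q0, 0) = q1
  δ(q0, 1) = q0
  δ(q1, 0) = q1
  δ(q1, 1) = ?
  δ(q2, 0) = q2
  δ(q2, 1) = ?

What each state remembers (consistent with the given transitions and accept states):
  q0: 01 not seen yet and the last symbol was not 0
  q1: 01 not seen yet and the last symbol was 0
  q2: the substring 01 has already been seen
Filling in the missing entries:
  δ(q1, 1): in q1 (01 not seen yet and the last symbol was 0), after reading 1 we have: the substring 01 has already been seen → q2
  δ(q2, 1): in q2 (the substring 01 has already been seen), after reading 1 we have: the substring 01 has already been seen → q2

Final answer: δ(q1, 1) = q2; δ(q2, 1) = q2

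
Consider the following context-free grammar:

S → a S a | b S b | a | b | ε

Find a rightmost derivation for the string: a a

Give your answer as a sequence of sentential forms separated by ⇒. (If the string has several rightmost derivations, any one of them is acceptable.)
Start with S.
Step 1: the rightmost non-terminal is S; apply S → a S a:  a S a
Step 2: the rightmost non-terminal is S; apply S → ε:  a a

Final answer: S ⇒ a S a ⇒ a a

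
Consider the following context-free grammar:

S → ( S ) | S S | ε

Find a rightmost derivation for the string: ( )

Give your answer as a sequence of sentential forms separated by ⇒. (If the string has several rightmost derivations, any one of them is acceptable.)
Start with S.
Step 1: the rightmost non-terminal is S; apply S → ( S ):  ( S )
Step 2: the rightmost non-terminal is S; apply S → ε:  ( )

Final answer: S ⇒ ( S ) ⇒ ( )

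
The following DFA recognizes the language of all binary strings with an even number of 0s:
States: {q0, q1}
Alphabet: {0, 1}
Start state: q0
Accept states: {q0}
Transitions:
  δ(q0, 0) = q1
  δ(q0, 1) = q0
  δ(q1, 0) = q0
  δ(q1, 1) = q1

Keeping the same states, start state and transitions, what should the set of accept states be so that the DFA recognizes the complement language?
The DFA is complete (every state has a transition on every symbol), so the complement
is recognized by the same DFA with accepting and non-accepting states swapped.
Original accept states: {q0}
Complement accept states = All states - Original accept states
= {q0, q1} - {q0}
= {q1}
Complement language: strings with an ODD number of 0s

Final answer: {q1}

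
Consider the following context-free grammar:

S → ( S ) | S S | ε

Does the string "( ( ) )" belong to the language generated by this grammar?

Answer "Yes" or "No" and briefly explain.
A derivation exists: S ⇒ ( S ) ⇒ ( ( S ) ) ⇒ ( ( ) ) (using S → ( S ) twice, then S → ε).

Final answer: Yes - a valid derivation exists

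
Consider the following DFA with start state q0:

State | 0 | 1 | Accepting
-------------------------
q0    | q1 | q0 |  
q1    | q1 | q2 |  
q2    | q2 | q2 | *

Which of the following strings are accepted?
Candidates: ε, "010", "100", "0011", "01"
ε: q0; q0 is not accepting → rejected
"010": q0 → q1 → q2 → q2; q2 is accepting → accepted
"100": q0 → q0 → q1 → q1; q1 is not accepting → rejected
"0011": q0 → q1 → q1 → q2 → q2; q2 is accepting → accepted
"01": q0 → q1 → q2; q2 is accepting → accepted

Final answer: "010", "0011", "01"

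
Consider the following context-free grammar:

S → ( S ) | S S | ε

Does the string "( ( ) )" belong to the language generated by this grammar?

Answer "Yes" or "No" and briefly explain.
A derivation exists: S ⇒ ( S ) ⇒ ( ( S ) ) ⇒ ( ( ) ) (using S → ( S ) twice, then S → ε).

Final answer: Yes - a valid derivation exists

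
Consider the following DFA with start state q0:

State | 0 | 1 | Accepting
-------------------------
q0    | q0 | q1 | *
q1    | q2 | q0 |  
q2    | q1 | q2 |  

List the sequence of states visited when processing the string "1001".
q0 → q1 → q2 → q1 → q0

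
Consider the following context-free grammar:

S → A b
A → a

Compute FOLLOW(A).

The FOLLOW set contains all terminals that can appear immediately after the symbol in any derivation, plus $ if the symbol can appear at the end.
A occurs only in S → A b, where it is immediately followed by the terminal b. So FOLLOW(A) = {b}.

Final answer: {b}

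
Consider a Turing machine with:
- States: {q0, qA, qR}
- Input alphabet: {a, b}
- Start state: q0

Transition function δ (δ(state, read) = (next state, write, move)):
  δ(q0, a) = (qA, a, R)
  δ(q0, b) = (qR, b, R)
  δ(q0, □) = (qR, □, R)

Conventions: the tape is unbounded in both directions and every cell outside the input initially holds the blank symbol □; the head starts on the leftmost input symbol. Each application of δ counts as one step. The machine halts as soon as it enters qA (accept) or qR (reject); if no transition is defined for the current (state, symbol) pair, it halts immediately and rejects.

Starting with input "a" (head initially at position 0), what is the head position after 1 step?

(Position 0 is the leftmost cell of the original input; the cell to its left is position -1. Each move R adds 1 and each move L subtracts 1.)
Step 0: [q0]a (head at position 0)
Step 1: δ(q0, a) = (qA, a, R)  ⊢  a[qA]□ (head at position 1)
Head position after 1 step: 1

Final answer: Position 1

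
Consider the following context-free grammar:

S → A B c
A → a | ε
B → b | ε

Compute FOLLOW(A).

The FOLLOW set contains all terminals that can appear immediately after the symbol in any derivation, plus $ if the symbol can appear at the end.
A occurs in S → A B c followed by B c. Add FIRST(B) minus ε = {b}; B is nullable (B → ε), so what follows B can also follow A: the terminal c. FOLLOW(A) = {b, c}.

Final answer: {b, c}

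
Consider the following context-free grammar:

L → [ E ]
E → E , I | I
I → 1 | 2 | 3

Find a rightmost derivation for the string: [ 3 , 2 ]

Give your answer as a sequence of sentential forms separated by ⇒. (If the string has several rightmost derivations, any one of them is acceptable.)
Start with L.
Step 1: the rightmost non-terminal is L; apply L → [ E ]:  [ E ]
Step 2: the rightmost non-terminal is E; apply E → E , I:  [ E , I ]
Step 3: the rightmost non-terminal is I; apply I → 2:  [ E , 2 ]
Step 4: the rightmost non-terminal is E; apply E → I:  [ I , 2 ]
Step 5: the rightmost non-terminal is I; apply I → 3:  [ 3 , 2 ]

Final answer: L ⇒ [ E ] ⇒ [ E , I ] ⇒ [ E , 2 ] ⇒ [ I , 2 ] ⇒ [ 3 , 2 ]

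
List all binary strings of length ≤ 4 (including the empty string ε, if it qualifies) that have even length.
Checking every binary string of length 0 to 4:
  Length 0: accepted: ε | rejected: (none)
  Length 1: accepted: (none) | rejected: 0, 1
  Length 2: accepted: 00, 01, 10, 11 | rejected: (none)
  Length 3: accepted: (none) | rejected: 000, 001, 010, 011, 100, 101, 110, 111
  Length 4: accepted: 0000, 0001, 0010, 0011, 0100, 0101, 0110, 0111, 1000, 1001, 1010, 1011, 1100, 1101, 1110, 1111 | rejected: (none)
Total: 21 string(s).

Final answer: ε, 00, 01, 10, 11, 0000, 0001, 0010, 0011, 0100, 0101, 0110, 0111, 1000, 1001, 1010, 1011, 1100, 1101, 1110, 1111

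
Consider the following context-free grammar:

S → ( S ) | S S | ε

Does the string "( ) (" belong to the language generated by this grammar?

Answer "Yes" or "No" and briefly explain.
Each production adds parentheses only in matched pairs (S → ( S )) or none at all, so every derived string has equally many '(' and ')'. The string ( ) ( has two '(' and one ')', so it cannot be derived.

Final answer: No - no valid derivation exists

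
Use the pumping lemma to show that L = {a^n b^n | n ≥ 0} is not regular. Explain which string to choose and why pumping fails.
Language: L = {a^n b^n | n ≥ 0} (equal numbers of a's followed by b's)
Step 1: Assume for contradiction that L is regular, with pumping length p.
Step 2: Choose s = a^p b^p. Then s ∈ L (it has p a's followed by p b's) and |s| ≥ p.
Step 3: Consider any decomposition s = xyz with |xy| ≤ p and |y| > 0. Since |xy| ≤ p and the first p symbols of s are all a's, y = a^k for some k with 1 ≤ k ≤ p.
Step 4: Pumping up (i = 2): xy²z = a^(p+k) b^p, which has more a's than b's, so xy²z ∉ L.
This contradicts the pumping lemma, so L is not regular.

Final answer: Choose s = a^p b^p. Since |xy| ≤ p, y = a^k with k ≥ 1. Then xy²z = a^(p+k) b^p ∉ L.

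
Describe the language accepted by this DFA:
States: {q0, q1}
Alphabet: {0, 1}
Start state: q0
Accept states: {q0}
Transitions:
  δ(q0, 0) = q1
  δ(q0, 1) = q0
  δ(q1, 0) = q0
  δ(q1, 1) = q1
Analyzing the DFA structure:
Start state: q0
Accept states: {q0}
Interpreting what each state remembers (checking against the transitions):
  q0: an even number of 0s has been read so far
  q1: an odd number of 0s has been read so far
  δ(q0, 0): in q0 (an even number of 0s has been read so far), after reading 0 we have: an odd number of 0s has been read so far → q1
  δ(q0, 1): in q0 (an even number of 0s has been read so far), after reading 1 we have: an even number of 0s has been read so far → q0
  δ(q1, 0): in q1 (an odd number of 0s has been read so far), after reading 0 we have: an even number of 0s has been read so far → q0
  δ(q1, 1): in q1 (an odd number of 0s has been read so far), after reading 1 we have: an odd number of 0s has been read so far → q1
A string is accepted iff it ends in {q0}, i.e. an even number of 0s has been read so far.
Language: All binary strings with an even number of 0s

Final answer: All binary strings with an even number of 0s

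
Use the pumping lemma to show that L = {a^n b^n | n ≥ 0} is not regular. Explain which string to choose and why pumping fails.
Language: L = {a^n b^n | n ≥ 0} (equal numbers of a's followed by b's)
Step 1: Assume for contradiction that L is regular, with pumping length p.
Step 2: Choose s = a^p b^p. Then s ∈ L (it has p a's followed by p b's) and |s| ≥ p.
Step 3: Consider any decomposition s = xyz with |xy| ≤ p and |y| > 0. Since |xy| ≤ p and the first p symbols of s are all a's, y = a^k for some k with 1 ≤ k ≤ p.
Step 4: Pumping up (i = 2): xy²z = a^(p+k) b^p, which has more a's than b's, so xy²z ∉ L.
This contradicts the pumping lemma, so L is not regular.

Final answer: Choose s = a^p b^p. Since |xy| ≤ p, y = a^k with k ≥ 1. Then xy²z = a^(p+k) b^p ∉ L.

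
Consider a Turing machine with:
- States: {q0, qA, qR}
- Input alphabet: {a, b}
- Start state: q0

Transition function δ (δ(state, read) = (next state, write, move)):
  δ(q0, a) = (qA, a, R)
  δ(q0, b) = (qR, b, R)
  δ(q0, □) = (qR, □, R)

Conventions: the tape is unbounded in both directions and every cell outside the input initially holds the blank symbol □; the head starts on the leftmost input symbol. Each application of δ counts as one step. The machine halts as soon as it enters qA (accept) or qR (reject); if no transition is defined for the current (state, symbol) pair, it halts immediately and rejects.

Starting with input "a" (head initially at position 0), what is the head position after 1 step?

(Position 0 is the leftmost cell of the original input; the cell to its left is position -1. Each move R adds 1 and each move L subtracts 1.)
Step 0: [q0]a (head at position 0)
Step 1: δ(q0, a) = (qA, a, R)  ⊢  a[qA]□ (head at position 1)
Head position after 1 step: 1

Final answer: Position 1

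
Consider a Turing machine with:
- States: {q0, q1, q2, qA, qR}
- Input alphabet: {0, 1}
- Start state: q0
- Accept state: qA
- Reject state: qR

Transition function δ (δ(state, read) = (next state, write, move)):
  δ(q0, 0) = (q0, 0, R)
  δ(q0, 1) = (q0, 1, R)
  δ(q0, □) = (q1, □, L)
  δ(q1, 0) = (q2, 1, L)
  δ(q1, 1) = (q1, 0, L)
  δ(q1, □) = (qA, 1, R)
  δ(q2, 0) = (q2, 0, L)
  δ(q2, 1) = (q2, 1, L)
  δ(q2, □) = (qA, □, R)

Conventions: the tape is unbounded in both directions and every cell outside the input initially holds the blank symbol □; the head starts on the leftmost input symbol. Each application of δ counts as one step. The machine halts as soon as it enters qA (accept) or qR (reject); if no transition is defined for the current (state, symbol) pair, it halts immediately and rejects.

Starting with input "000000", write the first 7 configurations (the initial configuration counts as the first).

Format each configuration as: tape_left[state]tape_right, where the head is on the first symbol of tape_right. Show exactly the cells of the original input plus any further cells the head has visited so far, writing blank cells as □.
Step 0: [q0]000000 (head at position 0)
Step 1: δ(q0, 0) = (q0, 0, R)  ⊢  0[q0]00000 (head at position 1)
Step 2: δ(q0, 0) = (q0, 0, R)  ⊢  00[q0]0000 (head at position 2)
Step 3: δ(q0, 0) = (q0, 0, R)  ⊢  000[q0]000 (head at position 3)
Step 4: δ(q0, 0) = (q0, 0, R)  ⊢  0000[q0]00 (head at position 4)
Step 5: δ(q0, 0) = (q0, 0, R)  ⊢  00000[q0]0 (head at position 5)
Step 6: δ(q0, 0) = (q0, 0, R)  ⊢  000000[q0]□ (head at position 6)

Final answer: [q0]000000 ⊢ 0[q0]00000 ⊢ 00[q0]0000 ⊢ 000[q0]000 ⊢ 0000[q0]00 ⊢ 00000[q0]0 ⊢ 000000[q0]□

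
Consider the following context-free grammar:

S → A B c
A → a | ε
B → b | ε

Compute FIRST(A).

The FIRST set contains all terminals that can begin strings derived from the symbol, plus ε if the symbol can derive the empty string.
A → a contributes a; A → ε makes A nullable, contributing ε. FIRST(A) = {a, ε}.

Final answer: {a, ε}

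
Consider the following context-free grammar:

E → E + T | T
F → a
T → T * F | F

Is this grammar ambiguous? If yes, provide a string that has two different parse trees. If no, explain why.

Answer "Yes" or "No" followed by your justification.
This is the standard stratified expression grammar: '+' is introduced only by the left-recursive rule E → E + T and '*' only by the left-recursive rule T → T * F, with F → a. For any string, the last '+' must be the one produced at the root E (everything after it is a T containing no '+'), and likewise within each T the last '*' is produced at its root. This fixes the parse tree uniquely (left-associative, '*' binding tighter than '+'), so every string has exactly one parse tree.

Final answer: No - the grammar is unambiguous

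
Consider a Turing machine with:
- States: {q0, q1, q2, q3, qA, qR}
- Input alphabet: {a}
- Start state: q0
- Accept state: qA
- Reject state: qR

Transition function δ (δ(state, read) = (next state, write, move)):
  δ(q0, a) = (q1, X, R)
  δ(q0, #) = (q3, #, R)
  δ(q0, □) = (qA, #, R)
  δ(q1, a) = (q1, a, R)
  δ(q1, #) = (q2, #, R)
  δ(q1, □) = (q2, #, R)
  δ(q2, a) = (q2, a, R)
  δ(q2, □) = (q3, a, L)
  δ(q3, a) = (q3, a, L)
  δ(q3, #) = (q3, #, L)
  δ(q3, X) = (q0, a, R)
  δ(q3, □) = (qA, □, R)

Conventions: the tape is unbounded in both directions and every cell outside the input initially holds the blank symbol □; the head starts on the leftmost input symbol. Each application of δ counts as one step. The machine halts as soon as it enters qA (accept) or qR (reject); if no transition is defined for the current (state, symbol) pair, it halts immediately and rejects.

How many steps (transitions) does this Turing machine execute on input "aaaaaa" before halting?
Trace (configuration after each step, as tape_left[state]tape_right with head position):
Step 0: [q0]aaaaaa (head at position 0)
Step 1: X[q1]aaaaa (head 1)
Step 2: Xa[q1]aaaa (head 2)
Step 3: Xaa[q1]aaa (head 3)
Step 4: Xaaa[q1]aa (head 4)
Step 5: Xaaaa[q1]a (head 5)
Step 6: Xaaaaa[q1]□ (head 6)
Step 7: Xaaaaa#[q2]□ (head 7)
Step 8: Xaaaaa[q3]#a (head 6)
Step 9: Xaaaa[q3]a#a (head 5)
Step 10: Xaaa[q3]aa#a (head 4)
Step 11: Xaa[q3]aaa#a (head 3)
Step 12: Xa[q3]aaaa#a (head 2)
Step 13: X[q3]aaaaa#a (head 1)
Step 14: [q3]Xaaaaa#a (head 0)
Step 15: a[q0]aaaaa#a (head 1)
Step 16: aX[q1]aaaa#a (head 2)
Step 17: aXa[q1]aaa#a (head 3)
Step 18: aXaa[q1]aa#a (head 4)
Step 19: aXaaa[q1]a#a (head 5)
Step 20: aXaaaa[q1]#a (head 6)
Step 21: aXaaaa#[q2]a (head 7)
Step 22: aXaaaa#a[q2]□ (head 8)
Step 23: aXaaaa#[q3]aa (head 7)
Step 24: aXaaaa[q3]#aa (head 6)
Step 25: aXaaa[q3]a#aa (head 5)
Step 26: aXaa[q3]aa#aa (head 4)
Step 27: aXa[q3]aaa#aa (head 3)
Step 28: aX[q3]aaaa#aa (head 2)
Step 29: a[q3]Xaaaa#aa (head 1)
Step 30: aa[q0]aaaa#aa (head 2)
Step 31: aaX[q1]aaa#aa (head 3)
Step 32: aaXa[q1]aa#aa (head 4)
Step 33: aaXaa[q1]a#aa (head 5)
Step 34: aaXaaa[q1]#aa (head 6)
Step 35: aaXaaa#[q2]aa (head 7)
Step 36: aaXaaa#a[q2]a (head 8)
Step 37: aaXaaa#aa[q2]□ (head 9)
Step 38: aaXaaa#a[q3]aa (head 8)
Step 39: aaXaaa#[q3]aaa (head 7)
Step 40: aaXaaa[q3]#aaa (head 6)
Step 41: aaXaa[q3]a#aaa (head 5)
Step 42: aaXa[q3]aa#aaa (head 4)
Step 43: aaX[q3]aaa#aaa (head 3)
Step 44: aa[q3]Xaaa#aaa (head 2)
Step 45: aaa[q0]aaa#aaa (head 3)
Step 46: aaaX[q1]aa#aaa (head 4)
Step 47: aaaXa[q1]a#aaa (head 5)
Step 48: aaaXaa[q1]#aaa (head 6)
Step 49: aaaXaa#[q2]aaa (head 7)
Step 50: aaaXaa#a[q2]aa (head 8)
Step 51: aaaXaa#aa[q2]a (head 9)
Step 52: aaaXaa#aaa[q2]□ (head 10)
Step 53: aaaXaa#aa[q3]aa (head 9)
Step 54: aaaXaa#a[q3]aaa (head 8)
Step 55: aaaXaa#[q3]aaaa (head 7)
Step 56: aaaXaa[q3]#aaaa (head 6)
Step 57: aaaXa[q3]a#aaaa (head 5)
Step 58: aaaX[q3]aa#aaaa (head 4)
Step 59: aaa[q3]Xaa#aaaa (head 3)
Step 60: aaaa[q0]aa#aaaa (head 4)
Step 61: aaaaX[q1]a#aaaa (head 5)
Step 62: aaaaXa[q1]#aaaa (head 6)
Step 63: aaaaXa#[q2]aaaa (head 7)
Step 64: aaaaXa#a[q2]aaa (head 8)
Step 65: aaaaXa#aa[q2]aa (head 9)
Step 66: aaaaXa#aaa[q2]a (head 10)
Step 67: aaaaXa#aaaa[q2]□ (head 11)
Step 68: aaaaXa#aaa[q3]aa (head 10)
Step 69: aaaaXa#aa[q3]aaa (head 9)
Step 70: aaaaXa#a[q3]aaaa (head 8)
Step 71: aaaaXa#[q3]aaaaa (head 7)
Step 72: aaaaXa[q3]#aaaaa (head 6)
Step 73: aaaaX[q3]a#aaaaa (head 5)
Step 74: aaaa[q3]Xa#aaaaa (head 4)
Step 75: aaaaa[q0]a#aaaaa (head 5)
Step 76: aaaaaX[q1]#aaaaa (head 6)
Step 77: aaaaaX#[q2]aaaaa (head 7)
Step 78: aaaaaX#a[q2]aaaa (head 8)
Step 79: aaaaaX#aa[q2]aaa (head 9)
Step 80: aaaaaX#aaa[q2]aa (head 10)
Step 81: aaaaaX#aaaa[q2]a (head 11)
Step 82: aaaaaX#aaaaa[q2]□ (head 12)
Step 83: aaaaaX#aaaa[q3]aa (head 11)
Step 84: aaaaaX#aaa[q3]aaa (head 10)
Step 85: aaaaaX#aa[q3]aaaa (head 9)
Step 86: aaaaaX#a[q3]aaaaa (head 8)
Step 87: aaaaaX#[q3]aaaaaa (head 7)
Step 88: aaaaaX[q3]#aaaaaa (head 6)
Step 89: aaaaa[q3]X#aaaaaa (head 5)
Step 90: aaaaaa[q0]#aaaaaa (head 6)
Step 91: aaaaaa#[q3]aaaaaa (head 7)
Step 92: aaaaaa[q3]#aaaaaa (head 6)
Step 93: aaaaa[q3]a#aaaaaa (head 5)
Step 94: aaaa[q3]aa#aaaaaa (head 4)
Step 95: aaa[q3]aaa#aaaaaa (head 3)
Step 96: aa[q3]aaaa#aaaaaa (head 2)
Step 97: a[q3]aaaaa#aaaaaa (head 1)
Step 98: [q3]aaaaaa#aaaaaa (head 0)
Step 99: [q3]□aaaaaa#aaaaaa (head -1)
Step 100: □[qA]aaaaaa#aaaaaa (head 0)
The machine is in qA, so it halts and accepts.
Number of transitions executed: 100.

Final answer: 100 steps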